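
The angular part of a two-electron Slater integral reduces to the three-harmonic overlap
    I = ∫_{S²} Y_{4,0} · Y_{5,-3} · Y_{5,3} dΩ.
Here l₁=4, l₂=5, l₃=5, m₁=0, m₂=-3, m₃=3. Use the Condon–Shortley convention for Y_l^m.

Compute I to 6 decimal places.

0.130198

m-sum 0 ✓  L=14 even ✓  1≤5≤9 ✓
Π(2lᵢ+1) = 9×11×11 = 1089
triangle coeff Δ(4,5,5) = 1/3153150
Σ_t [0,4]: t=0:+1/69120 t=1:−1/1728 t=2:+1/576 t=3:−1/1728 t=4:+1/69120 = 7/11520
(3j)²=2/143 [(4 5 5; 0 0 0)], sign=-1
Σ_t [0,2]: t=0:+1/27648 t=1:−1/4320 t=2:+1/11520 = -1/9216
(3j)²=2/143 [(4 5 5; 0 -3 3)], sign=-1
⇒ 4πI² = 36/169
I = (+1)√(36/169/(4π)) = 0.13019760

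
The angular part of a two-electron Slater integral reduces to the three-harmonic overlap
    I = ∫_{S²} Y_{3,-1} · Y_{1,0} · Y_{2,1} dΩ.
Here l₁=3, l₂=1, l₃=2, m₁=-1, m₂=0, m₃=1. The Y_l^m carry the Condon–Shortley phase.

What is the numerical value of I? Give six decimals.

-0.233597

Rules hold: Σm=0, L=6 even, 2≤2≤4.
N = 7·3·5 = 105
Δ = 2!·4!·0!/7! = 1/105
Racah Σ t=1..1: t=1:−1/4 = -1/4
⇒ 3j(3 1 2; 0 0 0)² = 3/35, sgn -1
Racah Σ t=1..1: t=1:−1/6 = -1/6
⇒ 3j(3 1 2; -1 0 1)² = 8/105, sgn +1
4πI² = N·(3j₀)²·(3jₘ)² = 24/35
I = -1·√(0.685714/4π) = -0.23359668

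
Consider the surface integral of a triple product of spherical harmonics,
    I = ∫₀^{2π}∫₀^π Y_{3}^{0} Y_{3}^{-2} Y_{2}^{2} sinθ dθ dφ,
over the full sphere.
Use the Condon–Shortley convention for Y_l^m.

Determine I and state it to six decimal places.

m-sum 0 ✓  L=8 even ✓  0≤2≤6 ✓
Π(2lᵢ+1) = 7×7×5 = 245
triangle coeff Δ(3,3,2) = 1/3780
Σ_t [1,3]: t=1:−1/24 t=2:+1/4 t=3:−1/24 = 1/6
(3j)²=4/105 [(3 3 2; 0 0 0)], sign=+1
Σ_t [1,1]: t=1:−1/24 = -1/24
(3j)²=1/21 [(3 3 2; 0 -2 2)], sign=-1
⇒ 4πI² = 4/9
I = (-1)√(4/9/(4π)) = -0.18806319

-0.188063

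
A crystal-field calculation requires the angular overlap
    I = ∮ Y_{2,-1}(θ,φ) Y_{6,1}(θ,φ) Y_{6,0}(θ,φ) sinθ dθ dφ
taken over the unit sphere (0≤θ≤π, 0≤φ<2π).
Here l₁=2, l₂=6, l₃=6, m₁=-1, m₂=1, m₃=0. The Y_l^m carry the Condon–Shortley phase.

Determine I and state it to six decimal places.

-0.030344

Checks pass: Σm=0; 14 even; l₃=6∈[4,8].
(2·2+1)(2·6+1)(2·6+1) = 845
Δ: 2! 2! 10! / 15! → 1/90090
sum: t=0:+1/69120 t=1:−1/14400 t=2:+1/69120 = -7/172800
3j²(2 6 6; 0 0 0) = Δ·Π!·Σ² = 14/715  (sign -1)
sum: t=1:−1/34560 t=2:+1/28800 = 1/172800
3j²(2 6 6; -1 1 0) = Δ·Π!·Σ² = 1/1430  (sign +1)
combine: 4πI² = 845·14/715·1/1430 = 7/605
take √, sign -1: I = -0.03034355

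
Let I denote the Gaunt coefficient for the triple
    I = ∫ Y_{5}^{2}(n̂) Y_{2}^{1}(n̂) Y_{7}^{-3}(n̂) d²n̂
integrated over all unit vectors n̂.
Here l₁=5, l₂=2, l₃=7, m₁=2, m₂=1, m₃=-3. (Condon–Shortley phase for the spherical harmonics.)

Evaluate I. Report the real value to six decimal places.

m-sum 0 ✓  L=14 even ✓  3≤7≤7 ✓
Π(2lᵢ+1) = 11×5×15 = 825
triangle coeff Δ(5,2,7) = 1/15015
Σ_t [0,0]: t=0:+1/57600 = 1/57600
(3j)²=21/715 [(5 2 7; 0 0 0)], sign=-1
Σ_t [0,0]: t=0:+1/181440 = 1/181440
(3j)²=32/1001 [(5 2 7; 2 1 -3)], sign=+1
⇒ 4πI² = 1440/1859
I = (-1)√(1440/1859/(4π)) = -0.24827707

-0.248277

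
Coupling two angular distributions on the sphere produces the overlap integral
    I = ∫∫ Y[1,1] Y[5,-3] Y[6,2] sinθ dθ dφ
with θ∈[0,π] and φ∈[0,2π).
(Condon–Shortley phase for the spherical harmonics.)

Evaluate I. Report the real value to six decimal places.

m-sum 0 ✓  L=12 even ✓  4≤6≤6 ✓
Π(2lᵢ+1) = 3×11×13 = 429
triangle coeff Δ(1,5,6) = 1/858
Σ_t [0,0]: t=0:+1/14400 = 1/14400
(3j)²=6/143 [(1 5 6; 0 0 0)], sign=+1
Σ_t [0,0]: t=0:+1/161280 = 1/161280
(3j)²=1/143 [(1 5 6; 1 -3 2)], sign=+1
⇒ 4πI² = 18/143
I = (+1)√(18/143/(4π)) = 0.10008369

0.100084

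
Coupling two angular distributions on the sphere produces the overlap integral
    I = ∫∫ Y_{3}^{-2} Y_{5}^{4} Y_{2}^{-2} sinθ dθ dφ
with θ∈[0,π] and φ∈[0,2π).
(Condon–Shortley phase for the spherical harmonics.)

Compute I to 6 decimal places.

Checks pass: Σm=0; 10 even; l₃=2∈[2,8].
(2·3+1)(2·5+1)(2·2+1) = 385
Δ: 6! 0! 4! / 11! → 1/2310
sum: t=3:−1/144 = -1/144
3j²(3 5 2; 0 0 0) = Δ·Π!·Σ² = 10/231  (sign -1)
sum: t=5:−1/2880 = -1/2880
3j²(3 5 2; -2 4 -2) = Δ·Π!·Σ² = 3/55  (sign -1)
combine: 4πI² = 385·10/231·3/55 = 10/11
take √, sign +1: I = 0.26896683

0.268967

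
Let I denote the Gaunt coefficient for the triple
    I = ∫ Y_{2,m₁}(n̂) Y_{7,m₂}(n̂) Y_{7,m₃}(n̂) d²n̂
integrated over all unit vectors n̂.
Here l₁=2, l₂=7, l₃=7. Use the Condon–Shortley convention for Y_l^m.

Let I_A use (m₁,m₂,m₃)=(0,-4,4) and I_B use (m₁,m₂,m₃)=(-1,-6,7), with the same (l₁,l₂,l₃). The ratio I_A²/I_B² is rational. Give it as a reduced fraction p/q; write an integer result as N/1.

l's match ⇒ only the (l;m) 3-j factors differ between A and B.
A: triangle coeff Δ(2,7,7) = 1/185640; Σ_t [0,2]: t=0:+1/8709120 t=1:−1/7257600 t=2:+1/159667200 = -1/59875200; (3j)²=8/23205 [(2 7 7; 0 -4 4)], sign=+1
B: triangle coeff Δ(2,7,7) = 1/185640; Σ_t [1,1]: t=1:−1/958003200 = -1/958003200; (3j)²=13/680 [(2 7 7; -1 -6 7)], sign=-1
I_A²/I_B² = (8/23205)/(13/680) = 64/3549

64/3549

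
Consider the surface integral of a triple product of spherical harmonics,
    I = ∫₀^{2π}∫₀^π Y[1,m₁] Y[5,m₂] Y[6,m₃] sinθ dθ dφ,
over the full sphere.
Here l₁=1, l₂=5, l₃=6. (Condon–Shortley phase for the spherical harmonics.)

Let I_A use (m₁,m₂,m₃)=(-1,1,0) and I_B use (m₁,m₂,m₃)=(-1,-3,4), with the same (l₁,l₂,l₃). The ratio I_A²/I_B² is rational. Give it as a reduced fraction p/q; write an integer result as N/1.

Same 1,5,6: normalisation and zero-m 3j drop out of the ratio.
A: Δ: 0! 2! 10! / 13! → 1/858; sum: t=0:+1/34560 = 1/34560; 3j²(1 5 6; -1 1 0) = Δ·Π!·Σ² = 5/286  (sign +1)
B: Δ: 0! 2! 10! / 13! → 1/858; sum: t=0:+1/161280 = 1/161280; 3j²(1 5 6; -1 -3 4) = Δ·Π!·Σ² = 15/286  (sign +1)
I_A²/I_B² = (5/286)/(15/286) = 1/3

1/3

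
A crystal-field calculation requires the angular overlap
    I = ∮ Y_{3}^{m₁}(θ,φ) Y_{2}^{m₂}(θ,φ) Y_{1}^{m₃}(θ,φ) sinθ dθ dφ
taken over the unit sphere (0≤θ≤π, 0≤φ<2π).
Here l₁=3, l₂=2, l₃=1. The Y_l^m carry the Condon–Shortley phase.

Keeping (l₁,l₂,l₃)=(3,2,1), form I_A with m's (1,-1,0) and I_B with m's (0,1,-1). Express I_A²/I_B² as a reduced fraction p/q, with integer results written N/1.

Shared (l₁,l₂,l₃)=(3,2,1): N and (l;000)² cancel in I_A²/I_B².
A: Δ = 4!·2!·0!/7! = 1/105; Racah Σ t=1..1: t=1:−1/6 = -1/6; ⇒ 3j(3 2 1; 1 -1 0)² = 8/105, sgn +1
B: Δ = 4!·2!·0!/7! = 1/105; Racah Σ t=3..3: t=3:−1/12 = -1/12; ⇒ 3j(3 2 1; 0 1 -1)² = 1/35, sgn -1
I_A²/I_B² = (8/105)/(1/35) = 8/3

8/3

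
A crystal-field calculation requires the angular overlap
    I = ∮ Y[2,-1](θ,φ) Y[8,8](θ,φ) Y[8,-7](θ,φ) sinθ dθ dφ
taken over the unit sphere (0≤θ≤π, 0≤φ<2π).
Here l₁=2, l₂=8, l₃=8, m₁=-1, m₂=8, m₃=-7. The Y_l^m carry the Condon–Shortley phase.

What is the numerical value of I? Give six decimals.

Rules hold: Σm=0, L=18 even, 6≤8≤10.
N = 5·17·17 = 1445
Δ = 2!·2!·14!/19! = 1/348840
Racah Σ t=0..2: t=0:+1/116121600 t=1:−1/25401600 t=2:+1/116121600 = -1/45158400
⇒ 3j(2 8 8; 0 0 0)² = 24/1615, sgn -1
Racah Σ t=2..2: t=2:+1/174356582400 = 1/174356582400
⇒ 3j(2 8 8; -1 8 -7)² = 5/323, sgn -1
4πI² = N·(3j₀)²·(3jₘ)² = 120/361
I = +1·√(0.33241/4π) = 0.16264177

0.162642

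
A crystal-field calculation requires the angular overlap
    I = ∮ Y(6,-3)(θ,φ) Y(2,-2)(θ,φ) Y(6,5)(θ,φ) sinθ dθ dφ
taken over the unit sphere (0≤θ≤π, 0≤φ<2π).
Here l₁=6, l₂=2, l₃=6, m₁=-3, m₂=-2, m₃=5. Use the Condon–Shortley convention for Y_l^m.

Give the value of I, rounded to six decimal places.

0.120286

m-sum 0 ✓  L=14 even ✓  4≤6≤8 ✓
Π(2lᵢ+1) = 13×5×13 = 845
triangle coeff Δ(6,2,6) = 1/90090
Σ_t [0,2]: t=0:+1/69120 t=1:−1/14400 t=2:+1/69120 = -7/172800
(3j)²=14/715 [(6 2 6; 0 0 0)], sign=-1
Σ_t [0,0]: t=0:+1/1451520 = 1/1451520
(3j)²=1/91 [(6 2 6; -3 -2 5)], sign=-1
⇒ 4πI² = 2/11
I = (+1)√(2/11/(4π)) = 0.12028562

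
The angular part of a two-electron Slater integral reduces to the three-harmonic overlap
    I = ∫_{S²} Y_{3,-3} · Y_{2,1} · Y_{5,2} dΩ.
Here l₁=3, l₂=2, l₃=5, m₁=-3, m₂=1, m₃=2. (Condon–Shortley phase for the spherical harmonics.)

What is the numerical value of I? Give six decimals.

Rules hold: Σm=0, L=10 even, 1≤5≤5.
N = 7·5·11 = 385
Δ = 0!·6!·4!/11! = 1/2310
Racah Σ t=0..0: t=0:+1/144 = 1/144
⇒ 3j(3 2 5; 0 0 0)² = 10/231, sgn -1
Racah Σ t=0..0: t=0:+1/4320 = 1/4320
⇒ 3j(3 2 5; -3 1 2)² = 1/330, sgn -1
4πI² = N·(3j₀)²·(3jₘ)² = 5/99
I = +1·√(0.0505051/4π) = 0.06339609

0.063396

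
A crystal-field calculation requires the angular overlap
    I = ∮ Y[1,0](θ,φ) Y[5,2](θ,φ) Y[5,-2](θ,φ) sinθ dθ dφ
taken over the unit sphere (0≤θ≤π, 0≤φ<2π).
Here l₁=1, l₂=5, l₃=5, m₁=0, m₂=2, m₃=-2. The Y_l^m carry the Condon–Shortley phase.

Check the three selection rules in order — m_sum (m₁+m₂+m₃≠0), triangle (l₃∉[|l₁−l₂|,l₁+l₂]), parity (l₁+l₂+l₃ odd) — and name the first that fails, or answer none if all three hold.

parity

azimuthal sum: 0 + 2 − 2 = 0  ✓
4 ≤ 5 ≤ 6 (triangle on l)  ✓
L = 1 + 5 + 5 = 11 (odd)  ✗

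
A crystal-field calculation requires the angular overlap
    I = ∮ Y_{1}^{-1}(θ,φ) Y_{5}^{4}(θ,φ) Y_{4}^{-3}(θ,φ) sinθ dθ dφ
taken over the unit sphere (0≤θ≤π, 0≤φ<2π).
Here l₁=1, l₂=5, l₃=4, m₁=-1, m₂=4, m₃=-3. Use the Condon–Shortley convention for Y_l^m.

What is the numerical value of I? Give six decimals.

0.294638

Rules hold: Σm=0, L=10 even, 4≤4≤6.
N = 3·11·9 = 297
Δ = 2!·0!·8!/11! = 1/495
Racah Σ t=1..1: t=1:−1/576 = -1/576
⇒ 3j(1 5 4; 0 0 0)² = 5/99, sgn -1
Racah Σ t=2..2: t=2:+1/10080 = 1/10080
⇒ 3j(1 5 4; -1 4 -3)² = 4/55, sgn -1
4πI² = N·(3j₀)²·(3jₘ)² = 12/11
I = +1·√(1.09091/4π) = 0.29463840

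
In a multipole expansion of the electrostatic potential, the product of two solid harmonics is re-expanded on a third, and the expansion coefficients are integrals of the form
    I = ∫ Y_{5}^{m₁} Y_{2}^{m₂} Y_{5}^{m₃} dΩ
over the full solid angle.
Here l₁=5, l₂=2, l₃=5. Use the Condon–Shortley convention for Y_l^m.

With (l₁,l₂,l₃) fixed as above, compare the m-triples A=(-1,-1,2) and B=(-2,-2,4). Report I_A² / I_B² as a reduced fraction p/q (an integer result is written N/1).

l's match ⇒ only the (l;m) 3-j factors differ between A and B.
A: triangle coeff Δ(5,2,5) = 1/38610; Σ_t [0,1]: t=0:+1/2880 t=1:−1/1440 = -1/2880; (3j)²=7/715 [(5 2 5; -1 -1 2)], sign=+1
B: triangle coeff Δ(5,2,5) = 1/38610; Σ_t [0,0]: t=0:+1/20160 = 1/20160; (3j)²=12/715 [(5 2 5; -2 -2 4)], sign=-1
I_A²/I_B² = (7/715)/(12/715) = 7/12

7/12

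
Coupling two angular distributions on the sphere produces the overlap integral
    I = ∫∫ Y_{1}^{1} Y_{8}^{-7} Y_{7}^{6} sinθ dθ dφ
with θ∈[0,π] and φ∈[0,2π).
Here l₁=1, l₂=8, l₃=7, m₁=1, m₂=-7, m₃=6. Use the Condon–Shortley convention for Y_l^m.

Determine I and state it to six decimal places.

-0.313531

Checks pass: Σm=0; 16 even; l₃=7∈[7,9].
(2·1+1)(2·8+1)(2·7+1) = 765
Δ: 2! 0! 14! / 17! → 1/2040
sum: t=1:−1/25401600 = -1/25401600
3j²(1 8 7; 0 0 0) = Δ·Π!·Σ² = 8/255  (sign +1)
sum: t=0:+1/12454041600 = 1/12454041600
3j²(1 8 7; 1 -7 6) = Δ·Π!·Σ² = 7/136  (sign -1)
combine: 4πI² = 765·8/255·7/136 = 21/17
take √, sign -1: I = -0.31353083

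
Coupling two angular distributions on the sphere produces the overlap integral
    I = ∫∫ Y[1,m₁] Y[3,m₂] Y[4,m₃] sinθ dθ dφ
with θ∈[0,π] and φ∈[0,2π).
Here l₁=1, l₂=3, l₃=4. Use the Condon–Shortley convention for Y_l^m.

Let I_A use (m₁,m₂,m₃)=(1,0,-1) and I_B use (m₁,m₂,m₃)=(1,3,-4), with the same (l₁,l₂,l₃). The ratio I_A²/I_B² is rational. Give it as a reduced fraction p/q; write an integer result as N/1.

Shared (l₁,l₂,l₃)=(1,3,4): N and (l;000)² cancel in I_A²/I_B².
A: Δ = 0!·2!·6!/9! = 1/252; Racah Σ t=0..0: t=0:+1/72 = 1/72; ⇒ 3j(1 3 4; 1 0 -1)² = 5/126, sgn -1
B: Δ = 0!·2!·6!/9! = 1/252; Racah Σ t=0..0: t=0:+1/1440 = 1/1440; ⇒ 3j(1 3 4; 1 3 -4)² = 1/9, sgn +1
I_A²/I_B² = (5/126)/(1/9) = 5/14

5/14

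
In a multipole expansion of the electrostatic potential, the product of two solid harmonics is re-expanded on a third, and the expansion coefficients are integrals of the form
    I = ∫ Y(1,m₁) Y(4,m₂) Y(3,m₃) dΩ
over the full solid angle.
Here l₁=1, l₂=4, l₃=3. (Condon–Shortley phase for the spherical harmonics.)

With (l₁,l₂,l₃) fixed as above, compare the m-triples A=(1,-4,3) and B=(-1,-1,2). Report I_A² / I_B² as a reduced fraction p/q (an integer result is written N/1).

l's match ⇒ only the (l;m) 3-j factors differ between A and B.
A: triangle coeff Δ(1,4,3) = 1/252; Σ_t [0,0]: t=0:+1/1440 = 1/1440; (3j)²=1/9 [(1 4 3; 1 -4 3)], sign=+1
B: triangle coeff Δ(1,4,3) = 1/252; Σ_t [2,2]: t=2:+1/240 = 1/240; (3j)²=1/84 [(1 4 3; -1 -1 2)], sign=-1
I_A²/I_B² = (1/9)/(1/84) = 28/3

28/3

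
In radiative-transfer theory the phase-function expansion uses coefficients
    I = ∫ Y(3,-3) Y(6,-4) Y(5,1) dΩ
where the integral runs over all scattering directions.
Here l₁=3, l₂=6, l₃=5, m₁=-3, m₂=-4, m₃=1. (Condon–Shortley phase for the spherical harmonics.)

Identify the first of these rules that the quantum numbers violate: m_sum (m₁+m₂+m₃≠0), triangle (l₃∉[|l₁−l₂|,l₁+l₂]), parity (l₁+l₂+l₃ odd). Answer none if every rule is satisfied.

m_sum

Σmᵢ = -6  ✗
l₃∈[|l₁−l₂|,l₁+l₂]=[3,9], have l₃=5
Σlᵢ = 14 ⇒ even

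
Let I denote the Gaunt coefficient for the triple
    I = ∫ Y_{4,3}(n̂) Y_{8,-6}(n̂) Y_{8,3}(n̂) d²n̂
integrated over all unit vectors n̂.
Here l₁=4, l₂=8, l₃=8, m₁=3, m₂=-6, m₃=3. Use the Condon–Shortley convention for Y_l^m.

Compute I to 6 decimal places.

Checks pass: Σm=0; 20 even; l₃=8∈[4,12].
(2·4+1)(2·8+1)(2·8+1) = 2601
Δ: 4! 4! 12! / 21! → 1/185175900
sum: t=0:+1/557383680 t=1:−1/21772800 t=2:+1/8294400 t=3:−1/21772800 t=4:+1/557383680 = 1/30965760
3j²(4 8 8; 0 0 0) = Δ·Π!·Σ² = 36/4199  (sign +1)
sum: t=0:+1/1045094400 t=1:−1/5748019200 = 1/1277337600
3j²(4 8 8; 3 -6 3) = Δ·Π!·Σ² = 9/646  (sign -1)
combine: 4πI² = 2601·36/4199·9/646 = 1458/4693
take √, sign -1: I = -0.15723476

-0.157235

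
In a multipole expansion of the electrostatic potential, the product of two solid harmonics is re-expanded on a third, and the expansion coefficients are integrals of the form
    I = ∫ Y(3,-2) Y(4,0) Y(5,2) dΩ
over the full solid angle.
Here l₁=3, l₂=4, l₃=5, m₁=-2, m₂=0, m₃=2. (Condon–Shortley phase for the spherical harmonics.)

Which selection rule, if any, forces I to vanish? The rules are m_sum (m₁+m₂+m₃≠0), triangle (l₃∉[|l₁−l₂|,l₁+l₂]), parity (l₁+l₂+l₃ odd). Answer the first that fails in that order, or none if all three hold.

Σmᵢ = 0  ✓
l₃∈[|l₁−l₂|,l₁+l₂]=[1,7], have l₃=5  ✓
Σlᵢ = 12 ⇒ even  ✓

none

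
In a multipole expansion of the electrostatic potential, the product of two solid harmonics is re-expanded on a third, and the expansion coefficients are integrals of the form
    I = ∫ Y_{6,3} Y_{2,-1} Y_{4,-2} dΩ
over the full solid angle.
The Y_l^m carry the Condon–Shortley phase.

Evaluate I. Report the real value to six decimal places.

Rules hold: Σm=0, L=12 even, 4≤4≤8.
N = 13·5·9 = 585
Δ = 4!·8!·0!/13! = 1/6435
Racah Σ t=2..2: t=2:+1/2304 = 1/2304
⇒ 3j(6 2 4; 0 0 0)² = 5/143, sgn +1
Racah Σ t=1..1: t=1:−1/8640 = -1/8640
⇒ 3j(6 2 4; 3 -1 -2)² = 28/715, sgn -1
4πI² = N·(3j₀)²·(3jₘ)² = 1260/1573
I = -1·√(0.801017/4π) = -0.25247360

-0.252474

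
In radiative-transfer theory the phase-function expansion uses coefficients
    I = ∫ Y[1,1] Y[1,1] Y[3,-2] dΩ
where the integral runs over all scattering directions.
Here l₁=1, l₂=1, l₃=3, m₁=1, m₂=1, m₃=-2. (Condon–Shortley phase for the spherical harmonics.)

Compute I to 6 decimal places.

l₃=3 ∉ [0,2] — triangle fails ⇒ I = 0

0.000000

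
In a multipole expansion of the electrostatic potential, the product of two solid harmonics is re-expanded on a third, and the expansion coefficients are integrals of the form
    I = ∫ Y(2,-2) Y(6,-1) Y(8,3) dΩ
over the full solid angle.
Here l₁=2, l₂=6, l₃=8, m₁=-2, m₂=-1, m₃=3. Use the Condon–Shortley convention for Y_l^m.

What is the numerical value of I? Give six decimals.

-0.154160

m-sum 0 ✓  L=16 even ✓  4≤8≤8 ✓
Π(2lᵢ+1) = 5×13×17 = 1105
triangle coeff Δ(2,6,8) = 1/30940
Σ_t [0,0]: t=0:+1/2073600 = 1/2073600
(3j)²=28/1105 [(2 6 8; 0 0 0)], sign=+1
Σ_t [0,0]: t=0:+1/14515200 = 1/14515200
(3j)²=33/3094 [(2 6 8; -2 -1 3)], sign=-1
⇒ 4πI² = 66/221
I = (-1)√(66/221/(4π)) = -0.15415972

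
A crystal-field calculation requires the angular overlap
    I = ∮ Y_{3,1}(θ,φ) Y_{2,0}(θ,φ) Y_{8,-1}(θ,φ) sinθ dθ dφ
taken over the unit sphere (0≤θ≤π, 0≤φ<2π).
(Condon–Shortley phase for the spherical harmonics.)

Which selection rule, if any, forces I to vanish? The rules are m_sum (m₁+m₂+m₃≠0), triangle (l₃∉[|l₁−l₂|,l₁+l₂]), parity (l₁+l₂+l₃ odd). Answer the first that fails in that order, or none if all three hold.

azimuthal sum: 1 + 0 − 1 = 0  ✓
1 ≤ 8 ≤ 5 (triangle on l)  ✗
L = 3 + 2 + 8 = 13 (odd)

triangle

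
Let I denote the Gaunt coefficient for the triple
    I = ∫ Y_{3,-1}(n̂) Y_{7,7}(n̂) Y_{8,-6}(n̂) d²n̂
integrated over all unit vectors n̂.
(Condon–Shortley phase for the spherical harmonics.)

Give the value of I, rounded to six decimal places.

Checks pass: Σm=0; 18 even; l₃=8∈[4,10].
(2·3+1)(2·7+1)(2·8+1) = 1785
Δ: 2! 4! 12! / 19! → 1/5290740
sum: t=0:+1/7257600 t=1:−1/2073600 t=2:+1/7257600 = -1/4838400
3j²(3 7 8; 0 0 0) = Δ·Π!·Σ² = 252/20995  (sign -1)
sum: t=2:+1/3832012800 = 1/3832012800
3j²(3 7 8; -1 7 -6) = Δ·Π!·Σ² = 91/9690  (sign +1)
combine: 4πI² = 1785·252/20995·91/9690 = 6174/30685
take √, sign -1: I = -0.12653635

-0.126536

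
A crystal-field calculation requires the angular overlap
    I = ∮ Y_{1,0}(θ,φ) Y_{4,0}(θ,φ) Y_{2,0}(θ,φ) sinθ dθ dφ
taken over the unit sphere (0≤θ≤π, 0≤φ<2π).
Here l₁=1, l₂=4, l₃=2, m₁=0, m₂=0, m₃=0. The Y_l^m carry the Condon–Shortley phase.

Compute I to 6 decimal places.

0.000000

l₃=2 ∉ [3,5] — triangle fails ⇒ I = 0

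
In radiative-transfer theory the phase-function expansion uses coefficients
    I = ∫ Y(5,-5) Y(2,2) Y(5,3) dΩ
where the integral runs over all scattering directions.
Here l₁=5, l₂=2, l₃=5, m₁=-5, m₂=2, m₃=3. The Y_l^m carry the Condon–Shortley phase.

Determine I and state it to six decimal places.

Rules hold: Σm=0, L=12 even, 3≤5≤7.
N = 11·5·11 = 605
Δ = 2!·8!·2!/13! = 1/38610
Racah Σ t=0..2: t=0:+1/2880 t=1:−1/576 t=2:+1/2880 = -1/960
⇒ 3j(5 2 5; 0 0 0)² = 10/429, sgn +1
Racah Σ t=2..2: t=2:+1/161280 = 1/161280
⇒ 3j(5 2 5; -5 2 3)² = 1/143, sgn +1
4πI² = N·(3j₀)²·(3jₘ)² = 50/507
I = +1·√(0.0986193/4π) = 0.08858824

0.088588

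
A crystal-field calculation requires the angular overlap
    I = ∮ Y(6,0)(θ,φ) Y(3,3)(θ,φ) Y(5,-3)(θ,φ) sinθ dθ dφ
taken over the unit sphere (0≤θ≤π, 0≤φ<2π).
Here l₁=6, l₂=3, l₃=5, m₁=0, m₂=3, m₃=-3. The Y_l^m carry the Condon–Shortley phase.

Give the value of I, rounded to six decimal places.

Rules hold: Σm=0, L=14 even, 3≤5≤9.
N = 13·7·11 = 1001
Δ = 4!·8!·2!/15! = 1/675675
Racah Σ t=1..3: t=1:−1/8640 t=2:+1/2304 t=3:−1/8640 = 7/34560
⇒ 3j(6 3 5; 0 0 0)² = 7/429, sgn -1
Racah Σ t=4..4: t=4:+1/69120 = 1/69120
⇒ 3j(6 3 5; 0 3 -3)² = 4/429, sgn +1
4πI² = N·(3j₀)²·(3jₘ)² = 196/1287
I = -1·√(0.152292/4π) = -0.11008644

-0.110086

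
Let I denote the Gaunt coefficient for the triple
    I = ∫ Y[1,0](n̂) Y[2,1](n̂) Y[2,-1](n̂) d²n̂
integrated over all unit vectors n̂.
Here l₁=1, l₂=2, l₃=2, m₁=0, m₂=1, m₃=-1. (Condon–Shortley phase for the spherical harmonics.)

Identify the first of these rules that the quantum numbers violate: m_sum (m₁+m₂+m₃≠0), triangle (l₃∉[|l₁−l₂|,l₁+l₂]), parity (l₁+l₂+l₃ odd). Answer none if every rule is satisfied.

Σmᵢ = 0  ✓
l₃∈[|l₁−l₂|,l₁+l₂]=[1,3], have l₃=2  ✓
Σlᵢ = 5 ⇒ odd  ✗

parity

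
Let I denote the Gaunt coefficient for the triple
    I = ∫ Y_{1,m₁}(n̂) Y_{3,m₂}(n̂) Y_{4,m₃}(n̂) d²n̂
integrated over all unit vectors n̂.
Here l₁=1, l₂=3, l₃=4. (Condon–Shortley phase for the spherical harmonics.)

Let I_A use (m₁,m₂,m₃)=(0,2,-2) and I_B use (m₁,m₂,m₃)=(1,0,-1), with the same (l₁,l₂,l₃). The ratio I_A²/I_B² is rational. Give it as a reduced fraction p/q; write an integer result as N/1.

6/5

Same 1,3,4: normalisation and zero-m 3j drop out of the ratio.
A: Δ: 0! 2! 6! / 9! → 1/252; sum: t=0:+1/120 = 1/120; 3j²(1 3 4; 0 2 -2) = Δ·Π!·Σ² = 1/21  (sign +1)
B: Δ: 0! 2! 6! / 9! → 1/252; sum: t=0:+1/72 = 1/72; 3j²(1 3 4; 1 0 -1) = Δ·Π!·Σ² = 5/126  (sign -1)
I_A²/I_B² = (1/21)/(5/126) = 6/5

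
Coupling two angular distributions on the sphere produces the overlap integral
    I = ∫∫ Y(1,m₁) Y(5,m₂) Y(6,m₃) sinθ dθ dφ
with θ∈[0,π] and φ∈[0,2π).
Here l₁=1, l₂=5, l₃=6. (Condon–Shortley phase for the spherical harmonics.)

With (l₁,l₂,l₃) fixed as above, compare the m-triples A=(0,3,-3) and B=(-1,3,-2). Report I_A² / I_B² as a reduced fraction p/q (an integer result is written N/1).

l's match ⇒ only the (l;m) 3-j factors differ between A and B.
A: triangle coeff Δ(1,5,6) = 1/858; Σ_t [0,0]: t=0:+1/80640 = 1/80640; (3j)²=9/286 [(1 5 6; 0 3 -3)], sign=-1
B: triangle coeff Δ(1,5,6) = 1/858; Σ_t [0,0]: t=0:+1/161280 = 1/161280; (3j)²=1/143 [(1 5 6; -1 3 -2)], sign=+1
I_A²/I_B² = (9/286)/(1/143) = 9/2

9/2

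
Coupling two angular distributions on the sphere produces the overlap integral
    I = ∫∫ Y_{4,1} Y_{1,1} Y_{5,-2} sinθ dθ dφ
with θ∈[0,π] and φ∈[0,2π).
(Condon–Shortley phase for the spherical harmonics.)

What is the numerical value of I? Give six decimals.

Rules hold: Σm=0, L=10 even, 3≤5≤5.
N = 9·3·11 = 297
Δ = 0!·8!·2!/11! = 1/495
Racah Σ t=0..0: t=0:+1/576 = 1/576
⇒ 3j(4 1 5; 0 0 0)² = 5/99, sgn -1
Racah Σ t=0..0: t=0:+1/1440 = 1/1440
⇒ 3j(4 1 5; 1 1 -2)² = 7/165, sgn -1
4πI² = N·(3j₀)²·(3jₘ)² = 7/11
I = +1·√(0.636364/4π) = 0.22503380

0.225034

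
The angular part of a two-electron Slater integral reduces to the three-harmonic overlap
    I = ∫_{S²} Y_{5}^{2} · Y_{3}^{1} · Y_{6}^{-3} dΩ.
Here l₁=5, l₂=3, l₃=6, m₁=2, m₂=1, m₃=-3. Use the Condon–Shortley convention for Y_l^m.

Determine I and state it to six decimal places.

Rules hold: Σm=0, L=14 even, 2≤6≤8.
N = 11·7·13 = 1001
Δ = 2!·8!·4!/15! = 1/675675
Racah Σ t=0..2: t=0:+1/8640 t=1:−1/2304 t=2:+1/8640 = -7/34560
⇒ 3j(5 3 6; 0 0 0)² = 7/429, sgn -1
Racah Σ t=0..2: t=0:+1/34560 t=1:−1/8640 t=2:+1/40320 = -1/16128
⇒ 3j(5 3 6; 2 1 -3)² = 18/1001, sgn +1
4πI² = N·(3j₀)²·(3jₘ)² = 42/143
I = -1·√(0.293706/4π) = -0.15288036

-0.152880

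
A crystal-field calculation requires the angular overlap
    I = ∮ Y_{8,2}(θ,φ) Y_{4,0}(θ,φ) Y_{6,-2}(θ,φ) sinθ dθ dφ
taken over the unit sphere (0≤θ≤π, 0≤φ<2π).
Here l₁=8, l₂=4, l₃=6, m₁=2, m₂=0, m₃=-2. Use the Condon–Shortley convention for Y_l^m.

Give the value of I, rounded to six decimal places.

Rules hold: Σm=0, L=18 even, 4≤6≤12.
N = 17·9·13 = 1989
Δ = 6!·10!·2!/19! = 1/23279256
Racah Σ t=2..4: t=2:+1/1658880 t=3:−1/518400 t=4:+1/1658880 = -1/1382400
⇒ 3j(8 4 6; 0 0 0)² = 504/46189, sgn -1
Racah Σ t=2..4: t=2:+1/1658880 t=3:−1/1088640 t=4:+1/7741440 = -13/69672960
⇒ 3j(8 4 6; 2 0 -2)² = 325/149226, sgn -1
4πI² = N·(3j₀)²·(3jₘ)² = 35100/742577
I = +1·√(0.0472678/4π) = 0.06133069

0.061331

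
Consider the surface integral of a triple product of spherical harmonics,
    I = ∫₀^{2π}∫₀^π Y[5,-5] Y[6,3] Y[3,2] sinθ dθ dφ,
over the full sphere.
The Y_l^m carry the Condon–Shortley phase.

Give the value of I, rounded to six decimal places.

0.088266

m-sum 0 ✓  L=14 even ✓  1≤3≤11 ✓
Π(2lᵢ+1) = 11×13×7 = 1001
triangle coeff Δ(5,6,3) = 1/675675
Σ_t [3,5]: t=3:−1/8640 t=4:+1/2304 t=5:−1/8640 = 7/34560
(3j)²=7/429 [(5 6 3; 0 0 0)], sign=-1
Σ_t [8,8]: t=8:+1/483840 = 1/483840
(3j)²=6/1001 [(5 6 3; -5 3 2)], sign=-1
⇒ 4πI² = 14/143
I = (+1)√(14/143/(4π)) = 0.08826552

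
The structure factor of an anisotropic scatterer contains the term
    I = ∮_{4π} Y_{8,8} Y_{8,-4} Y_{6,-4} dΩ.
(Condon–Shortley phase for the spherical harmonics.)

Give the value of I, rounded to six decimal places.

Checks pass: Σm=0; 22 even; l₃=6∈[0,16].
(2·8+1)(2·8+1)(2·6+1) = 3757
Δ: 10! 6! 6! / 23! → 1/13742520792
sum: t=2:+1/41803776000 t=3:−1/435456000 t=4:+1/39813120 t=5:−1/18662400 t=6:+1/39813120 t=7:−1/435456000 t=8:+1/41803776000 = -11/1393459200
3j²(8 8 6; 0 0 0) = Δ·Π!·Σ² = 600/96577  (sign -1)
sum: t=0:+1/125411328000 = 1/125411328000
3j²(8 8 6; 8 -4 -4) = Δ·Π!·Σ² = 60/7429  (sign +1)
combine: 4πI² = 3757·600/96577·60/7429 = 36000/190969
take √, sign -1: I = -0.12247992

-0.122480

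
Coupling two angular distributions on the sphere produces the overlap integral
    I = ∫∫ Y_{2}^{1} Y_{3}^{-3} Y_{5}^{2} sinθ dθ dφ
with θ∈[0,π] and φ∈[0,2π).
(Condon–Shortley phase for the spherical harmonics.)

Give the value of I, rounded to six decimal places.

m-sum 0 ✓  L=10 even ✓  1≤5≤5 ✓
Π(2lᵢ+1) = 5×7×11 = 385
triangle coeff Δ(2,3,5) = 1/2310
Σ_t [0,0]: t=0:+1/144 = 1/144
(3j)²=10/231 [(2 3 5; 0 0 0)], sign=-1
Σ_t [0,0]: t=0:+1/4320 = 1/4320
(3j)²=1/330 [(2 3 5; 1 -3 2)], sign=-1
⇒ 4πI² = 5/99
I = (+1)√(5/99/(4π)) = 0.06339609

0.063396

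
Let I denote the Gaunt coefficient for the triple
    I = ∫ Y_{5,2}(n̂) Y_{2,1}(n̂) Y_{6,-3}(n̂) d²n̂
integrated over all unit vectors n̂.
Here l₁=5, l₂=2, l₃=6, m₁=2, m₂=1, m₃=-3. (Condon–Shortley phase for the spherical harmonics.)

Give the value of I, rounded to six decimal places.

L=13 odd ⇒ parity kills the (l;000) factor ⇒ I = 0

0.000000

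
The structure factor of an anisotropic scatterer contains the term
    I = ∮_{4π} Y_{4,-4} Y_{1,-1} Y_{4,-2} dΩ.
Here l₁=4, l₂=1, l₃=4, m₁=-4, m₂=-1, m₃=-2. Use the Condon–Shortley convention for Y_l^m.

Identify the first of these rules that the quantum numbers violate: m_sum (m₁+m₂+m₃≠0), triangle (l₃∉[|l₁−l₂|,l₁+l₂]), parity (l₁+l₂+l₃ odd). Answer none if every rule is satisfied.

m_sum

Σmᵢ = -7  ✗
l₃∈[|l₁−l₂|,l₁+l₂]=[3,5], have l₃=4
Σlᵢ = 9 ⇒ odd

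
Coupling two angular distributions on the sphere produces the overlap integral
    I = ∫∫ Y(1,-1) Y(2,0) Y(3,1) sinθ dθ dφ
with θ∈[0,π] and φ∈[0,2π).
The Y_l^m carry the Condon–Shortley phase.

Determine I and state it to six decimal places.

Checks pass: Σm=0; 6 even; l₃=3∈[1,3].
(2·1+1)(2·2+1)(2·3+1) = 105
Δ: 0! 2! 4! / 7! → 1/105
sum: t=0:+1/4 = 1/4
3j²(1 2 3; 0 0 0) = Δ·Π!·Σ² = 3/35  (sign -1)
sum: t=0:+1/8 = 1/8
3j²(1 2 3; -1 0 1) = Δ·Π!·Σ² = 2/35  (sign +1)
combine: 4πI² = 105·3/35·2/35 = 18/35
take √, sign -1: I = -0.20230066

-0.202301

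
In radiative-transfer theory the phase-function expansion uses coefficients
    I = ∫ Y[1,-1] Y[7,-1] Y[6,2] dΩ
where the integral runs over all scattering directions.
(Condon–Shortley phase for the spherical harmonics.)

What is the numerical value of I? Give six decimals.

-0.135514

Rules hold: Σm=0, L=14 even, 6≤6≤8.
N = 3·15·13 = 585
Δ = 2!·0!·12!/15! = 1/1365
Racah Σ t=1..1: t=1:−1/518400 = -1/518400
⇒ 3j(1 7 6; 0 0 0)² = 7/195, sgn -1
Racah Σ t=2..2: t=2:+1/1935360 = 1/1935360
⇒ 3j(1 7 6; -1 -1 2)² = 1/91, sgn +1
4πI² = N·(3j₀)²·(3jₘ)² = 3/13
I = -1·√(0.230769/4π) = -0.13551395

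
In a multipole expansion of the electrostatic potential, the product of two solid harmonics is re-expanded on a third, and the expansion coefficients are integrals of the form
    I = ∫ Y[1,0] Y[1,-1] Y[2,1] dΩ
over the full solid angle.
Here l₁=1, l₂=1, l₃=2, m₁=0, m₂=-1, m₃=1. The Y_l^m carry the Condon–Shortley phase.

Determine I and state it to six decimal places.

-0.218510

Rules hold: Σm=0, L=4 even, 0≤2≤2.
N = 3·3·5 = 45
Δ = 0!·2!·2!/5! = 1/30
Racah Σ t=0..0: t=0:+1/1 = 1/1
⇒ 3j(1 1 2; 0 0 0)² = 2/15, sgn +1
Racah Σ t=0..0: t=0:+1/2 = 1/2
⇒ 3j(1 1 2; 0 -1 1)² = 1/10, sgn -1
4πI² = N·(3j₀)²·(3jₘ)² = 3/5
I = -1·√(0.6/4π) = -0.21850969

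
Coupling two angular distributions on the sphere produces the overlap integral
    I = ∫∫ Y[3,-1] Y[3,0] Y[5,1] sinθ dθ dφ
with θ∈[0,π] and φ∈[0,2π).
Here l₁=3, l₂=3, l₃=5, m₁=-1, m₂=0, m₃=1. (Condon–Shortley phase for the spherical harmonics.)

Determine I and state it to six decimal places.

Σlᵢ=11 odd — θ-integrand is odd under cosθ→−cosθ; I=0

0.000000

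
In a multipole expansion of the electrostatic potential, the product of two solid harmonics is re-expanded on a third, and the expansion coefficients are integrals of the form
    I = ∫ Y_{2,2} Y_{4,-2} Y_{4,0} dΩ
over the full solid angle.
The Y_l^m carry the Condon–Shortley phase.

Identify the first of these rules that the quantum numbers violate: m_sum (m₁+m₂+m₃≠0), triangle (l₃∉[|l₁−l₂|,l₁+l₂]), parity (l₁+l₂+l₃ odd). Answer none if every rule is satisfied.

Σmᵢ = 0  ✓
l₃∈[|l₁−l₂|,l₁+l₂]=[2,6], have l₃=4  ✓
Σlᵢ = 10 ⇒ even  ✓

none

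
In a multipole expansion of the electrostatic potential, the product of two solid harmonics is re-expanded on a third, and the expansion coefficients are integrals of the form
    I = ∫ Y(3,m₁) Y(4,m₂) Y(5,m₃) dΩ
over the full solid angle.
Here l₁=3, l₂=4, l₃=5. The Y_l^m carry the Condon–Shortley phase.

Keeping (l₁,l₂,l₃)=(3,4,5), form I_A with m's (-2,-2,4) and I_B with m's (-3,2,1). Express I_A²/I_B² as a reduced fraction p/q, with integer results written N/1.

224/225

Same 3,4,5: normalisation and zero-m 3j drop out of the ratio.
A: Δ: 2! 4! 6! / 13! → 1/180180; sum: t=1:−1/2880 t=2:+1/8640 = -1/4320; 3j²(3 4 5; -2 -2 4) = Δ·Π!·Σ² = 8/429  (sign +1)
B: Δ: 2! 4! 6! / 13! → 1/180180; sum: t=2:+1/2304 = 1/2304; 3j²(3 4 5; -3 2 1) = Δ·Π!·Σ² = 75/4004  (sign +1)
I_A²/I_B² = (8/429)/(75/4004) = 224/225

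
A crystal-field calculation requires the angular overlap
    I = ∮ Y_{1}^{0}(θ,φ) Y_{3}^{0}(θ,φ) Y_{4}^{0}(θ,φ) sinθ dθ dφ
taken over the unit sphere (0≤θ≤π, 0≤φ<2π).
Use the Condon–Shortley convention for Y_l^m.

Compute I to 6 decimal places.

Checks pass: Σm=0; 8 even; l₃=4∈[2,4].
(2·1+1)(2·3+1)(2·4+1) = 189
Δ: 0! 2! 6! / 9! → 1/252
sum: t=0:+1/36 = 1/36
3j²(1 3 4; 0 0 0) = Δ·Π!·Σ² = 4/63  (sign +1)
(m-triple is (0,0,0) — same symbol as above.)
combine: 4πI² = 189·4/63·4/63 = 16/21
take √, sign +1: I = 0.24623252

0.246233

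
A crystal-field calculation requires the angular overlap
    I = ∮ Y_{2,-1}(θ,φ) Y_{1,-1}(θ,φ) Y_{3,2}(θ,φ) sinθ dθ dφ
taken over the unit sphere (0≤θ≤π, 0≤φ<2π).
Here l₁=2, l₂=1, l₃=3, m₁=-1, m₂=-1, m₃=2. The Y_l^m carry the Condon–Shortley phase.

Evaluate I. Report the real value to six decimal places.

0.261169

Rules hold: Σm=0, L=6 even, 1≤3≤3.
N = 5·3·7 = 105
Δ = 0!·4!·2!/7! = 1/105
Racah Σ t=0..0: t=0:+1/4 = 1/4
⇒ 3j(2 1 3; 0 0 0)² = 3/35, sgn -1
Racah Σ t=0..0: t=0:+1/12 = 1/12
⇒ 3j(2 1 3; -1 -1 2)² = 2/21, sgn -1
4πI² = N·(3j₀)²·(3jₘ)² = 6/7
I = +1·√(0.857143/4π) = 0.26116903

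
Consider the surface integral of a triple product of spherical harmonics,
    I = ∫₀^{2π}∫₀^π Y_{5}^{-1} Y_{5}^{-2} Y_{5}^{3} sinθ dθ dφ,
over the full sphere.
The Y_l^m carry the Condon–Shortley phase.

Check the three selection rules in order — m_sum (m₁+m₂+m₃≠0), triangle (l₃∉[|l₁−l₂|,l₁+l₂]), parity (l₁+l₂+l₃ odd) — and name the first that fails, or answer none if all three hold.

parity

azimuthal sum: -1 − 2 + 3 = 0  ✓
0 ≤ 5 ≤ 10 (triangle on l)  ✓
L = 5 + 5 + 5 = 15 (odd)  ✗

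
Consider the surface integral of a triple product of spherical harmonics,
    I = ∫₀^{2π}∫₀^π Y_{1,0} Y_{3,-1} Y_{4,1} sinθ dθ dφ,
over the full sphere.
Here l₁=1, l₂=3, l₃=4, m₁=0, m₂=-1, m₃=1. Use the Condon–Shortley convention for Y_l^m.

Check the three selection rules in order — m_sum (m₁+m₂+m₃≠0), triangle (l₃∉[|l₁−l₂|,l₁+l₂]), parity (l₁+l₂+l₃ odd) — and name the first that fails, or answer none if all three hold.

none

m₁+m₂+m₃ = 0 − 1 + 1 = 0  ✓
triangle: |1−3|=2 ≤ l₃=4 ≤ 1+3=4  ✓
parity: l₁+l₂+l₃ = 8 is even  ✓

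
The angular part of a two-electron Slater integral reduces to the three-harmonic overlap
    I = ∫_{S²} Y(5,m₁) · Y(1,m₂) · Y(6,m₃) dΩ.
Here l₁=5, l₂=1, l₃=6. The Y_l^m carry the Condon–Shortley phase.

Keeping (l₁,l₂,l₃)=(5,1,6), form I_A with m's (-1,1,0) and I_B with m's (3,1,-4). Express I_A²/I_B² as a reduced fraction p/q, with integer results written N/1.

Shared (l₁,l₂,l₃)=(5,1,6): N and (l;000)² cancel in I_A²/I_B².
A: Δ = 0!·10!·2!/13! = 1/858; Racah Σ t=0..0: t=0:+1/34560 = 1/34560; ⇒ 3j(5 1 6; -1 1 0)² = 5/286, sgn +1
B: Δ = 0!·10!·2!/13! = 1/858; Racah Σ t=0..0: t=0:+1/161280 = 1/161280; ⇒ 3j(5 1 6; 3 1 -4)² = 15/286, sgn +1
I_A²/I_B² = (5/286)/(15/286) = 1/3

1/3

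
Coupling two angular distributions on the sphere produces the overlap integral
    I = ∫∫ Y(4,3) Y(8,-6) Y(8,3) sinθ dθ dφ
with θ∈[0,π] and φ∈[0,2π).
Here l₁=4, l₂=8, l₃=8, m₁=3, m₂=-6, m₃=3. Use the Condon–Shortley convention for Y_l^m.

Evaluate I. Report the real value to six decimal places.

-0.157235

Checks pass: Σm=0; 20 even; l₃=8∈[4,12].
(2·4+1)(2·8+1)(2·8+1) = 2601
Δ: 4! 4! 12! / 21! → 1/185175900
sum: t=0:+1/557383680 t=1:−1/21772800 t=2:+1/8294400 t=3:−1/21772800 t=4:+1/557383680 = 1/30965760
3j²(4 8 8; 0 0 0) = Δ·Π!·Σ² = 36/4199  (sign +1)
sum: t=0:+1/1045094400 t=1:−1/5748019200 = 1/1277337600
3j²(4 8 8; 3 -6 3) = Δ·Π!·Σ² = 9/646  (sign -1)
combine: 4πI² = 2601·36/4199·9/646 = 1458/4693
take √, sign -1: I = -0.15723476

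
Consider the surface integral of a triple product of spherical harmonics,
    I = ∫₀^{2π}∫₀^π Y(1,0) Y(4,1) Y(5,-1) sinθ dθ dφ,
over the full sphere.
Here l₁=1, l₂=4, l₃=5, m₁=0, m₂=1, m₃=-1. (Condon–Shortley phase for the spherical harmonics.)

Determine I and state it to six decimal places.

-0.240571

Checks pass: Σm=0; 10 even; l₃=5∈[3,5].
(2·1+1)(2·4+1)(2·5+1) = 297
Δ: 0! 2! 8! / 11! → 1/495
sum: t=0:+1/576 = 1/576
3j²(1 4 5; 0 0 0) = Δ·Π!·Σ² = 5/99  (sign -1)
sum: t=0:+1/720 = 1/720
3j²(1 4 5; 0 1 -1) = Δ·Π!·Σ² = 8/165  (sign +1)
combine: 4πI² = 297·5/99·8/165 = 8/11
take √, sign -1: I = -0.24057125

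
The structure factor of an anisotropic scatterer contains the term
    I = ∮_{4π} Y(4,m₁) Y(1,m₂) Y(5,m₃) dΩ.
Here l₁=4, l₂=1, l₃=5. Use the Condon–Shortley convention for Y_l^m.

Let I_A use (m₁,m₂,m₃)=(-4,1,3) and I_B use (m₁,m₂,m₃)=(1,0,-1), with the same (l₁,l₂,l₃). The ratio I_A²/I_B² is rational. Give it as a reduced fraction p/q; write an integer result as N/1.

1/24

Same 4,1,5: normalisation and zero-m 3j drop out of the ratio.
A: Δ: 0! 8! 2! / 11! → 1/495; sum: t=0:+1/80640 = 1/80640; 3j²(4 1 5; -4 1 3) = Δ·Π!·Σ² = 1/495  (sign +1)
B: Δ: 0! 8! 2! / 11! → 1/495; sum: t=0:+1/720 = 1/720; 3j²(4 1 5; 1 0 -1) = Δ·Π!·Σ² = 8/165  (sign +1)
I_A²/I_B² = (1/495)/(8/165) = 1/24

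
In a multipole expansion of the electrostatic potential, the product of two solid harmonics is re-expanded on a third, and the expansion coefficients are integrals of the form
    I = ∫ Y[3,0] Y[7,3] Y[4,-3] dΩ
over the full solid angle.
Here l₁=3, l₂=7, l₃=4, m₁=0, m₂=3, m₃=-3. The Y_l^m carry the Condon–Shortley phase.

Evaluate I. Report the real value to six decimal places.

-0.147623

Checks pass: Σm=0; 14 even; l₃=4∈[4,10].
(2·3+1)(2·7+1)(2·4+1) = 945
Δ: 6! 0! 8! / 15! → 1/45045
sum: t=3:−1/20736 = -1/20736
3j²(3 7 4; 0 0 0) = Δ·Π!·Σ² = 35/1287  (sign -1)
sum: t=3:−1/181440 = -1/181440
3j²(3 7 4; 0 3 -3) = Δ·Π!·Σ² = 32/3003  (sign +1)
combine: 4πI² = 945·35/1287·32/3003 = 5600/20449
take √, sign -1: I = -0.14762267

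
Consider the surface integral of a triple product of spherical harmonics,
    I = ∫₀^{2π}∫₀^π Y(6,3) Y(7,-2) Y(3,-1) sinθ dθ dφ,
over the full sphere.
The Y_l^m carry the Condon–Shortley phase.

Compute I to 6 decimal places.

Checks pass: Σm=0; 16 even; l₃=3∈[1,13].
(2·6+1)(2·7+1)(2·3+1) = 1365
Δ: 10! 2! 4! / 17! → 1/2042040
sum: t=4:+1/207360 t=5:−1/57600 t=6:+1/207360 = -1/129600
3j²(6 7 3; 0 0 0) = Δ·Π!·Σ² = 168/12155  (sign +1)
sum: t=1:−1/17418240 t=2:+1/483840 t=3:−1/241920 = -37/17418240
3j²(6 7 3; 3 -2 -1) = Δ·Π!·Σ² = 1369/136136  (sign -1)
combine: 4πI² = 1365·168/12155·1369/136136 = 86247/454597
take √, sign -1: I = -0.12287224

-0.122872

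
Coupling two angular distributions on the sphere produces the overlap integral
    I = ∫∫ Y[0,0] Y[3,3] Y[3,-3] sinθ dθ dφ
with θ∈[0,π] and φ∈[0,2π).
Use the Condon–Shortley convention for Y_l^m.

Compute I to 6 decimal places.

-0.282095

m-sum 0 ✓  L=6 even ✓  3≤3≤3 ✓
Π(2lᵢ+1) = 1×7×7 = 49
triangle coeff Δ(0,3,3) = 1/7
Σ_t [0,0]: t=0:+1/36 = 1/36
(3j)²=1/7 [(0 3 3; 0 0 0)], sign=-1
Σ_t [0,0]: t=0:+1/720 = 1/720
(3j)²=1/7 [(0 3 3; 0 3 -3)], sign=+1
⇒ 4πI² = 1/1
I = (-1)√(1/1/(4π)) = -0.28209479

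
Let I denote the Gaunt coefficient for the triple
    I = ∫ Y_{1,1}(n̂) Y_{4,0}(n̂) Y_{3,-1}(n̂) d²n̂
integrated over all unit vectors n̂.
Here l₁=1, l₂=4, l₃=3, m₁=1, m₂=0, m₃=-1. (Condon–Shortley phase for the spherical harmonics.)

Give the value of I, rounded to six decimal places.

Checks pass: Σm=0; 8 even; l₃=3∈[3,5].
(2·1+1)(2·4+1)(2·3+1) = 189
Δ: 2! 0! 6! / 9! → 1/252
sum: t=1:−1/36 = -1/36
3j²(1 4 3; 0 0 0) = Δ·Π!·Σ² = 4/63  (sign +1)
sum: t=0:+1/96 = 1/96
3j²(1 4 3; 1 0 -1) = Δ·Π!·Σ² = 1/42  (sign +1)
combine: 4πI² = 189·4/63·1/42 = 2/7
take √, sign +1: I = 0.15078601

0.150786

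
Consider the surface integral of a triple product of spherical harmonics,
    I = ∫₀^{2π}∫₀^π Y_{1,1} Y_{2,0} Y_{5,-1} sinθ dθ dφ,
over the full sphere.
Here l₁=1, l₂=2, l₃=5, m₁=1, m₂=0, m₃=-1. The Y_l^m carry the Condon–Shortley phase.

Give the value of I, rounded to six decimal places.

0.000000

triangle: need 1≤l₃≤3, have 5; I=0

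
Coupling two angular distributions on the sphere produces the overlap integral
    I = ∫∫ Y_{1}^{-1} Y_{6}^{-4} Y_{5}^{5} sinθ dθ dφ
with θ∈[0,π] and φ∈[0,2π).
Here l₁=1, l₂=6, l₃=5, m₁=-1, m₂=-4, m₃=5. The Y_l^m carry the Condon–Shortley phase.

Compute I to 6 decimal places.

Rules hold: Σm=0, L=12 even, 5≤5≤7.
N = 3·13·11 = 429
Δ = 2!·0!·10!/13! = 1/858
Racah Σ t=1..1: t=1:−1/14400 = -1/14400
⇒ 3j(1 6 5; 0 0 0)² = 6/143, sgn +1
Racah Σ t=2..2: t=2:+1/7257600 = 1/7257600
⇒ 3j(1 6 5; -1 -4 5)² = 1/858, sgn +1
4πI² = N·(3j₀)²·(3jₘ)² = 3/143
I = +1·√(0.020979/4π) = 0.04085899

0.040859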